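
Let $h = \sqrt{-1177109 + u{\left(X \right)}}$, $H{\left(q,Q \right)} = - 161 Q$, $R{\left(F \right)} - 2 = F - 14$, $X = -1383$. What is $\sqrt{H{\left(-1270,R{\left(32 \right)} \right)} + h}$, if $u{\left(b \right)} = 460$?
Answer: $\sqrt{-3220 + i \sqrt{1176649}} \approx 9.4287 + 57.523 i$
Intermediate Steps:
$R{\left(F \right)} = -12 + F$ ($R{\left(F \right)} = 2 + \left(F - 14\right) = 2 + \left(-14 + F\right) = -12 + F$)
$h = i \sqrt{1176649}$ ($h = \sqrt{-1177109 + 460} = \sqrt{-1176649} = i \sqrt{1176649} \approx 1084.7 i$)
$\sqrt{H{\left(-1270,R{\left(32 \right)} \right)} + h} = \sqrt{- 161 \left(-12 + 32\right) + i \sqrt{1176649}} = \sqrt{\left(-161\right) 20 + i \sqrt{1176649}} = \sqrt{-3220 + i \sqrt{1176649}}$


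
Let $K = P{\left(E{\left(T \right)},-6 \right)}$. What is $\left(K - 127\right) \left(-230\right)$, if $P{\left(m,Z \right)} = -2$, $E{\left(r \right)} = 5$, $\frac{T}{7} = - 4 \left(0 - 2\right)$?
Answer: $29670$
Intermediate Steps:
$T = 56$ ($T = 7 \left(- 4 \left(0 - 2\right)\right) = 7 \left(\left(-4\right) \left(-2\right)\right) = 7 \cdot 8 = 56$)
$K = -2$
$\left(K - 127\right) \left(-230\right) = \left(-2 - 127\right) \left(-230\right) = \left(-129\right) \left(-230\right) = 29670$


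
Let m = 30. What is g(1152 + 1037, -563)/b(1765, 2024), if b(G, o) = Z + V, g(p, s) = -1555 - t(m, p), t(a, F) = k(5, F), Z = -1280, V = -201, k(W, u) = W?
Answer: 1560/1481 ≈ 1.0533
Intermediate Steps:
t(a, F) = 5
g(p, s) = -1560 (g(p, s) = -1555 - 1*5 = -1555 - 5 = -1560)
b(G, o) = -1481 (b(G, o) = -1280 - 201 = -1481)
g(1152 + 1037, -563)/b(1765, 2024) = -1560/(-1481) = -1560*(-1/1481) = 1560/1481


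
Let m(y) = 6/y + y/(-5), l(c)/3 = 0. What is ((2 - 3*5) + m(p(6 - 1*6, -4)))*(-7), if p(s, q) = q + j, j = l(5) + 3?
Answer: 658/5 ≈ 131.60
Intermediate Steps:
l(c) = 0 (l(c) = 3*0 = 0)
j = 3 (j = 0 + 3 = 3)
p(s, q) = 3 + q (p(s, q) = q + 3 = 3 + q)
m(y) = 6/y - y/5 (m(y) = 6/y + y*(-1/5) = 6/y - y/5)
((2 - 3*5) + m(p(6 - 1*6, -4)))*(-7) = ((2 - 3*5) + (6/(3 - 4) - (3 - 4)/5))*(-7) = ((2 - 15) + (6/(-1) - 1/5*(-1)))*(-7) = (-13 + (6*(-1) + 1/5))*(-7) = (-13 + (-6 + 1/5))*(-7) = (-13 - 29/5)*(-7) = -94/5*(-7) = 658/5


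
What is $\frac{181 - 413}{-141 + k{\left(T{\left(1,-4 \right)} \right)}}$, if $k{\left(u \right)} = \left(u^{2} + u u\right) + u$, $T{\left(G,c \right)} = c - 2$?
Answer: $\frac{232}{75} \approx 3.0933$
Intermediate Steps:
$T{\left(G,c \right)} = -2 + c$
$k{\left(u \right)} = u + 2 u^{2}$ ($k{\left(u \right)} = \left(u^{2} + u^{2}\right) + u = 2 u^{2} + u = u + 2 u^{2}$)
$\frac{181 - 413}{-141 + k{\left(T{\left(1,-4 \right)} \right)}} = \frac{181 - 413}{-141 + \left(-2 - 4\right) \left(1 + 2 \left(-2 - 4\right)\right)} = - \frac{232}{-141 - 6 \left(1 + 2 \left(-6\right)\right)} = - \frac{232}{-141 - 6 \left(1 - 12\right)} = - \frac{232}{-141 - -66} = - \frac{232}{-141 + 66} = - \frac{232}{-75} = \left(-232\right) \left(- \frac{1}{75}\right) = \frac{232}{75}$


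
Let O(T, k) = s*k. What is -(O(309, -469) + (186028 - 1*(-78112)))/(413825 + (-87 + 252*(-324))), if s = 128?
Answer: -102054/166045 ≈ -0.61462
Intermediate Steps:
O(T, k) = 128*k
-(O(309, -469) + (186028 - 1*(-78112)))/(413825 + (-87 + 252*(-324))) = -(128*(-469) + (186028 - 1*(-78112)))/(413825 + (-87 + 252*(-324))) = -(-60032 + (186028 + 78112))/(413825 + (-87 - 81648)) = -(-60032 + 264140)/(413825 - 81735) = -204108/332090 = -1*102054/166045 = -102054/166045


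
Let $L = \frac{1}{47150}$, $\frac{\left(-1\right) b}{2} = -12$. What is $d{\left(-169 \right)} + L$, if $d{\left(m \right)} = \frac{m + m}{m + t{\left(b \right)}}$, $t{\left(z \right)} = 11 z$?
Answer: $- \frac{3187321}{895850} \approx -3.5579$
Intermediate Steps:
$b = 24$ ($b = \left(-2\right) \left(-12\right) = 24$)
$d{\left(m \right)} = \frac{2 m}{264 + m}$ ($d{\left(m \right)} = \frac{m + m}{m + 11 \cdot 24} = \frac{2 m}{m + 264} = \frac{2 m}{264 + m}$)
$L = \frac{1}{47150} \approx 2.1209 \cdot 10^{-5}$
$d{\left(-169 \right)} + L = 2 \left(-169\right) \frac{1}{264 - 169} + \frac{1}{47150} = 2 \left(-169\right) \frac{1}{95} + \frac{1}{47150} = - \frac{338}{95} + \frac{1}{47150} = - \frac{3187321}{895850}$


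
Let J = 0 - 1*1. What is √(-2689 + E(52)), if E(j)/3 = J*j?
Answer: I*√2845 ≈ 53.339*I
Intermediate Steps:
J = -1 (J = 0 - 1 = -1)
E(j) = -3*j (E(j) = 3*(-j) = -3*j)
√(-2689 + E(52)) = √(-2689 - 3*52) = √(-2689 - 156) = √(-2845) = I*√2845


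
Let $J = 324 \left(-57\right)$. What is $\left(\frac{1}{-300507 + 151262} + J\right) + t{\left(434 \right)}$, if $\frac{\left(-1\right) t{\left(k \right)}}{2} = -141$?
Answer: $- \frac{2714169571}{149245} \approx -18186.0$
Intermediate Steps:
$t{\left(k \right)} = 282$ ($t{\left(k \right)} = \left(-2\right) \left(-141\right) = 282$)
$J = -18468$
$\left(\frac{1}{-300507 + 151262} + J\right) + t{\left(434 \right)} = \left(\frac{1}{-300507 + 151262} - 18468\right) + 282 = \left(\frac{1}{-149245} - 18468\right) + 282 = \left(- \frac{1}{149245} - 18468\right) + 282 = - \frac{2756256661}{149245} + 282 = - \frac{2714169571}{149245}$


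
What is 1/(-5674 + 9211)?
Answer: 1/3537 ≈ 0.00028273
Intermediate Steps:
1/(-5674 + 9211) = 1/3537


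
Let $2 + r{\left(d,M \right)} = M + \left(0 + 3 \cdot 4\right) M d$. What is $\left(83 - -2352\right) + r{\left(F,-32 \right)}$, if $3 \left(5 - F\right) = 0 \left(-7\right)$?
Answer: $481$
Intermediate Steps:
$F = 5$ ($F = 5 - \frac{0 \left(-7\right)}{3} = 5 - 0 = 5 + 0 = 5$)
$r{\left(d,M \right)} = -2 + M + 12 M d$ ($r{\left(d,M \right)} = -2 + \left(M + \left(0 + 3 \cdot 4\right) M d\right) = -2 + \left(M + \left(0 + 12\right) M d\right) = -2 + \left(M + 12 M d\right) = -2 + M + 12 M d$)
$\left(83 - -2352\right) + r{\left(F,-32 \right)} = \left(83 - -2352\right) - \left(34 + 1920\right) = \left(83 + 2352\right) - 1954 = 2435 - 1954 = 481$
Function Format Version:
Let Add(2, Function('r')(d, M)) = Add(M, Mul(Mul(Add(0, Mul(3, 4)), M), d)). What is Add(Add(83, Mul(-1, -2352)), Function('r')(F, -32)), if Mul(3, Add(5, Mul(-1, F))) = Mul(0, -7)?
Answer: 481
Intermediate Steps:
F = 5 (F = Add(5, Mul(Rational(-1, 3), Mul(0, -7))) = Add(5, Mul(Rational(-1, 3), 0)) = Add(5, 0) = 5)
Function('r')(d, M) = Add(-2, M, Mul(12, M, d)) (Function('r')(d, M) = Add(-2, Add(M, Mul(Mul(Add(0, Mul(3, 4)), M), d))) = Add(-2, Add(M, Mul(Mul(Add(0, 12), M), d))) = Add(-2, Add(M, Mul(Mul(12, M), d))) = Add(-2, Add(M, Mul(12, M, d))) = Add(-2, M, Mul(12, M, d)))
Add(Add(83, Mul(-1, -2352)), Function('r')(F, -32)) = Add(Add(83, Mul(-1, -2352)), Add(-2, -32, Mul(12, -32, 5))) = Add(Add(83, 2352), Add(-2, -32, -1920)) = Add(2435, -1954) = 481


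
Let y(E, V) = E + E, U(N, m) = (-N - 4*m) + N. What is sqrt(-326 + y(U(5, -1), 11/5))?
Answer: I*sqrt(318) ≈ 17.833*I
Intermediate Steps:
U(N, m) = -4*m
y(E, V) = 2*E
sqrt(-326 + y(U(5, -1), 11/5)) = sqrt(-326 + 2*(-4*(-1))) = sqrt(-326 + 2*4) = sqrt(-326 + 8) = sqrt(-318) = I*sqrt(318)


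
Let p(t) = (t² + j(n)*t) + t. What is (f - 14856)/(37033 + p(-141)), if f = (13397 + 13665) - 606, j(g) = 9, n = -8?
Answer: 725/3469 ≈ 0.20899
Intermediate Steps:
f = 26456 (f = 27062 - 606 = 26456)
p(t) = t² + 10*t (p(t) = (t² + 9*t) + t = t² + 10*t)
(f - 14856)/(37033 + p(-141)) = (26456 - 14856)/(37033 - 141*(10 - 141)) = 11600/(37033 - 141*(-131)) = 11600/(37033 + 18471) = 11600/55504 = 11600*(1/55504) = 725/3469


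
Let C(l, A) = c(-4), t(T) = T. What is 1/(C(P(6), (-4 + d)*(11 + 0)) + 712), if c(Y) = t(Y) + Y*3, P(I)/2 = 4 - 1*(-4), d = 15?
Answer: 1/696 ≈ 0.0014368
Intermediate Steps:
P(I) = 16 (P(I) = 2*(4 - 1*(-4)) = 2*(4 + 4) = 2*8 = 16)
c(Y) = 4*Y (c(Y) = Y + Y*3 = Y + 3*Y = 4*Y)
C(l, A) = -16 (C(l, A) = 4*(-4) = -16)
1/(C(P(6), (-4 + d)*(11 + 0)) + 712) = 1/(-16 + 712) = 1/696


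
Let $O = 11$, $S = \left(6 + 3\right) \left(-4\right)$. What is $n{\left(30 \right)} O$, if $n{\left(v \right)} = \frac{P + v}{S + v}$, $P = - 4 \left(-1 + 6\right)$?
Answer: $- \frac{55}{3} \approx -18.333$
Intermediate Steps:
$P = -20$ ($P = \left(-4\right) 5 = -20$)
$S = -36$ ($S = 9 \left(-4\right) = -36$)
$n{\left(v \right)} = \frac{-20 + v}{-36 + v}$
$n{\left(30 \right)} O = \frac{-20 + 30}{-36 + 30} \cdot 11 = \frac{1}{-6} \cdot 10 \cdot 11 = \left(- \frac{1}{6}\right) 10 \cdot 11 = \left(- \frac{5}{3}\right) 11 = - \frac{55}{3}$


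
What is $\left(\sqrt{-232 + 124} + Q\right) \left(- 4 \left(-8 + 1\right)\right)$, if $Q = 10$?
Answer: $280 + 168 i \sqrt{3} \approx 280.0 + 290.98 i$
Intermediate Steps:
$\left(\sqrt{-232 + 124} + Q\right) \left(- 4 \left(-8 + 1\right)\right) = \left(\sqrt{-232 + 124} + 10\right) \left(- 4 \left(-8 + 1\right)\right) = \left(\sqrt{-108} + 10\right) \left(\left(-4\right) \left(-7\right)\right) = \left(6 i \sqrt{3} + 10\right) 28 = \left(10 + 6 i \sqrt{3}\right) 28 = 280 + 168 i \sqrt{3}$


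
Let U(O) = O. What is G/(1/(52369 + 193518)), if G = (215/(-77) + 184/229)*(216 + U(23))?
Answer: -2060782143531/17633 ≈ -1.1687e+8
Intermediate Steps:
G = -8381013/17633 (G = (215/(-77) + 184/229)*(216 + 23) = (215*(-1/77) + 184*(1/229))*239 = (-215/77 + 184/229)*239 = -35067/17633*239 = -8381013/17633 ≈ -475.30)
G/(1/(52369 + 193518)) = -8381013/(17633*(1/(52369 + 193518))) = -8381013/(17633*(1/245887)) = -8381013/(17633*1/245887) = -8381013/17633*245887 = -2060782143531/17633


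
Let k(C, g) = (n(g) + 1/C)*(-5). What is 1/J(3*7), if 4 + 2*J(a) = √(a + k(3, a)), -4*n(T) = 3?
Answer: 96/85 + 4*√831/85 ≈ 2.4860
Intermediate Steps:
n(T) = -¾ (n(T) = -¼*3 = -¾)
k(C, g) = 15/4 - 5/C (k(C, g) = (-¾ + 1/C)*(-5) = 15/4 - 5/C)
J(a) = -2 + √(25/12 + a)/2 (J(a) = -2 + √(a + (15/4 - 5/3))/2 = -2 + √(a + 25/12)/2 = -2 + √(25/12 + a)/2)
1/J(3*7) = 1/(-2 + √(75 + 36*(3*7))/12) = 1/(-2 + √(75 + 36*21)/12) = 1/(-2 + √(75 + 756)/12) = 1/(-2 + √831/12)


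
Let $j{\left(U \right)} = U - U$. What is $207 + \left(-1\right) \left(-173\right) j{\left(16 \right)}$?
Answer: $207$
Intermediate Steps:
$j{\left(U \right)} = 0$
$207 + \left(-1\right) \left(-173\right) j{\left(16 \right)} = 207 + \left(-1\right) \left(-173\right) 0 = 207 + 173 \cdot 0 = 207 + 0 = 207$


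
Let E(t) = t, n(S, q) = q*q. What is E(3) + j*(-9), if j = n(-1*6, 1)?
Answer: -6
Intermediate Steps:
n(S, q) = q²
j = 1 (j = 1² = 1)
E(3) + j*(-9) = 3 + 1*(-9) = 3 - 9 = -6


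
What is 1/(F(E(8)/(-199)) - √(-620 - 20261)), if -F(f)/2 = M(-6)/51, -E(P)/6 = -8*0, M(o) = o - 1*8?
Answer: 204/7758895 + 2601*I*√20881/54312265 ≈ 2.6292e-5 + 0.0069202*I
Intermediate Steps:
M(o) = -8 + o (M(o) = o - 8 = -8 + o)
E(P) = 0 (E(P) = -(-48)*0 = -6*0 = 0)
F(f) = 28/51 (F(f) = -2*(-8 - 6)/51 = -(-28)/51 = -2*(-14/51) = 28/51)
1/(F(E(8)/(-199)) - √(-620 - 20261)) = 1/(28/51 - √(-620 - 20261)) = 1/(28/51 - √(-20881)) = 1/(28/51 - I*√20881)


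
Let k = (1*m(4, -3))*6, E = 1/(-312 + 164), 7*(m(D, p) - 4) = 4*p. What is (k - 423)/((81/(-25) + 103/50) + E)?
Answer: 10600500/30737 ≈ 344.88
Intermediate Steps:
m(D, p) = 4 + 4*p/7 (m(D, p) = 4 + (4*p)/7 = 4 + 4*p/7)
E = -1/148 (E = 1/(-148) = -1/148 ≈ -0.0067568)
k = 96/7 (k = (1*(4 + (4/7)*(-3)))*6 = (1*(4 - 12/7))*6 = (1*(16/7))*6 = (16/7)*6 = 96/7 ≈ 13.714)
(k - 423)/((81/(-25) + 103/50) + E) = (96/7 - 423)/((81/(-25) + 103/50) - 1/148) = -2865/(7*((81*(-1/25) + 103*(1/50)) - 1/148)) = -2865/(7*((-81/25 + 103/50) - 1/148)) = -2865/(7*(-59/50 - 1/148)) = -2865/(7*(-4391/3700)) = -2865/7*(-3700/4391) = 10600500/30737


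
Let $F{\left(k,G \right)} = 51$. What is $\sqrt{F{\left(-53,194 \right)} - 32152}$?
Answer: $i \sqrt{32101} \approx 179.17 i$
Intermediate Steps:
$\sqrt{F{\left(-53,194 \right)} - 32152} = \sqrt{51 - 32152} = \sqrt{-32101} = i \sqrt{32101}$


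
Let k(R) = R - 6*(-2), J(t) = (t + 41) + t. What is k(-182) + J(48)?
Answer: -33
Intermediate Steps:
J(t) = 41 + 2*t (J(t) = (41 + t) + t = 41 + 2*t)
k(R) = 12 + R (k(R) = R + 12 = 12 + R)
k(-182) + J(48) = (12 - 182) + (41 + 2*48) = -170 + (41 + 96) = -170 + 137 = -33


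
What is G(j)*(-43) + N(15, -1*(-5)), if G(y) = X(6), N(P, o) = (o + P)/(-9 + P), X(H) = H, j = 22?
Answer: -764/3 ≈ -254.67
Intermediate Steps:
N(P, o) = (P + o)/(-9 + P)
G(y) = 6
G(j)*(-43) + N(15, -1*(-5)) = 6*(-43) + (15 - 1*(-5))/(-9 + 15) = -258 + (15 + 5)/6 = -258 + (⅙)*20 = -258 + 10/3 = -764/3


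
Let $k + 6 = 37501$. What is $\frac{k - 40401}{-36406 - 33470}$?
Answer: $\frac{1453}{34938} \approx 0.041588$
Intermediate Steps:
$k = 37495$ ($k = -6 + 37501 = 37495$)
$\frac{k - 40401}{-36406 - 33470} = \frac{37495 - 40401}{-36406 - 33470} = - \frac{2906}{-69876} = \left(-2906\right) \left(- \frac{1}{69876}\right) = \frac{1453}{34938}$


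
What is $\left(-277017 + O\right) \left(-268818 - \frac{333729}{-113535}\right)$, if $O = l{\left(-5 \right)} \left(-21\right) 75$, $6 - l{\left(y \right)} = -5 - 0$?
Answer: $\frac{332714580548746}{4205} \approx 7.9124 \cdot 10^{10}$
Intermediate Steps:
$l{\left(y \right)} = 11$ ($l{\left(y \right)} = 6 - \left(-5 - 0\right) = 6 - \left(-5 + 0\right) = 6 - -5 = 6 + 5 = 11$)
$O = -17325$ ($O = 11 \left(-21\right) 75 = \left(-231\right) 75 = -17325$)
$\left(-277017 + O\right) \left(-268818 - \frac{333729}{-113535}\right) = \left(-277017 - 17325\right) \left(-268818 - \frac{333729}{-113535}\right) = - 294342 \left(-268818 - - \frac{37081}{12615}\right) = - 294342 \left(-268818 + \frac{37081}{12615}\right) = \left(-294342\right) \left(- \frac{3391101989}{12615}\right) = \frac{332714580548746}{4205}$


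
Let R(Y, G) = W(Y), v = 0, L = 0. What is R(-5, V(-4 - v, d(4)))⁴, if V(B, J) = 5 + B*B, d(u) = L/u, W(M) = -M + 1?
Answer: 1296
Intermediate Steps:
W(M) = 1 - M
d(u) = 0 (d(u) = 0/u = 0)
V(B, J) = 5 + B²
R(Y, G) = 1 - Y
R(-5, V(-4 - v, d(4)))⁴ = (1 - 1*(-5))⁴ = (1 + 5)⁴ = 6⁴ = 1296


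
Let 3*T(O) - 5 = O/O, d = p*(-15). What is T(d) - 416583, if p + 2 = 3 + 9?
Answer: -416581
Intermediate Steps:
p = 10 (p = -2 + (3 + 9) = -2 + 12 = 10)
d = -150 (d = 10*(-15) = -150)
T(O) = 2 (T(O) = 5/3 + (O/O)/3 = 5/3 + (⅓)*1 = 5/3 + ⅓ = 2)
T(d) - 416583 = 2 - 416583 = -416581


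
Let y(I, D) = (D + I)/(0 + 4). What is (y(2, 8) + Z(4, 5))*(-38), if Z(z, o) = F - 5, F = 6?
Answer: -133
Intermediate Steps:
Z(z, o) = 1 (Z(z, o) = 6 - 5 = 1)
y(I, D) = D/4 + I/4 (y(I, D) = (D + I)/4 = (D + I)*(¼) = D/4 + I/4)
(y(2, 8) + Z(4, 5))*(-38) = (((¼)*8 + (¼)*2) + 1)*(-38) = ((2 + ½) + 1)*(-38) = (5/2 + 1)*(-38) = (7/2)*(-38) = -133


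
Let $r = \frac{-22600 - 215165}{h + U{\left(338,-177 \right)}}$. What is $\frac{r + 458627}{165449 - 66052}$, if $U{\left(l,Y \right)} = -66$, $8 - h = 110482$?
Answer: $\frac{10139373269}{2197468876} \approx 4.6141$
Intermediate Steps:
$h = -110474$ ($h = 8 - 110482 = -110474$)
$r = \frac{47553}{22108}$ ($r = \frac{-22600 - 215165}{-110474 - 66} = - \frac{237765}{-110540} = \left(-237765\right) \left(- \frac{1}{110540}\right) = \frac{47553}{22108} \approx 2.1509$)
$\frac{r + 458627}{165449 - 66052} = \frac{\frac{47553}{22108} + 458627}{165449 - 66052} = \frac{10139373269}{22108 \cdot 99397} = \frac{10139373269}{22108} \cdot \frac{1}{99397} = \frac{10139373269}{2197468876}$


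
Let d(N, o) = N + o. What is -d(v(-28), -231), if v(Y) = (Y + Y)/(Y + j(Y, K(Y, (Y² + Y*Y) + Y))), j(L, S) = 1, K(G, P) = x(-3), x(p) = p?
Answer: 6181/27 ≈ 228.93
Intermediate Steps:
K(G, P) = -3
v(Y) = 2*Y/(1 + Y) (v(Y) = (Y + Y)/(Y + 1) = (2*Y)/(1 + Y) = 2*Y/(1 + Y))
-d(v(-28), -231) = -(2*(-28)/(1 - 28) - 231) = -(2*(-28)/(-27) - 231) = -(2*(-28)*(-1/27) - 231) = -(56/27 - 231) = -1*(-6181/27) = 6181/27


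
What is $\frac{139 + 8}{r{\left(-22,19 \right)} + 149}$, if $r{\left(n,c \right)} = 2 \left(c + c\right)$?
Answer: $\frac{49}{75} \approx 0.65333$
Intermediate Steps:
$r{\left(n,c \right)} = 4 c$ ($r{\left(n,c \right)} = 2 \cdot 2 c = 4 c$)
$\frac{139 + 8}{r{\left(-22,19 \right)} + 149} = \frac{139 + 8}{4 \cdot 19 + 149} = \frac{147}{76 + 149} = \frac{147}{225} = 147 \cdot \frac{1}{225} = \frac{49}{75}$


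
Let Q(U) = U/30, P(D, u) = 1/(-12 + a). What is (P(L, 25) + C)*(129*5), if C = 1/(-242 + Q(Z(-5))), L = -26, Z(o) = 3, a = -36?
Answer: -623285/38704 ≈ -16.104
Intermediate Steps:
P(D, u) = -1/48 (P(D, u) = 1/(-12 - 36) = 1/(-48) = -1/48)
Q(U) = U/30 (Q(U) = U*(1/30) = U/30)
C = -10/2419 (C = 1/(-242 + (1/30)*3) = 1/(-242 + 1/10) = 1/(-2419/10) = -10/2419 ≈ -0.0041339)
(P(L, 25) + C)*(129*5) = (-1/48 - 10/2419)*(129*5) = -2899/116112*645 = -623285/38704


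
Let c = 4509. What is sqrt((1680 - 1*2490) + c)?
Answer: 3*sqrt(411) ≈ 60.819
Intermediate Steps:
sqrt((1680 - 1*2490) + c) = sqrt((1680 - 1*2490) + 4509) = sqrt((1680 - 2490) + 4509) = sqrt(-810 + 4509) = sqrt(3699) = 3*sqrt(411)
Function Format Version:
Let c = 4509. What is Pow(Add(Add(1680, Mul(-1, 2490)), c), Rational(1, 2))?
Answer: Mul(3, Pow(411, Rational(1, 2))) ≈ 60.819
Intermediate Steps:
Pow(Add(Add(1680, Mul(-1, 2490)), c), Rational(1, 2)) = Pow(Add(Add(1680, Mul(-1, 2490)), 4509), Rational(1, 2)) = Pow(Add(Add(1680, -2490), 4509), Rational(1, 2)) = Pow(Add(-810, 4509), Rational(1, 2)) = Pow(3699, Rational(1, 2)) = Mul(3, Pow(411, Rational(1, 2)))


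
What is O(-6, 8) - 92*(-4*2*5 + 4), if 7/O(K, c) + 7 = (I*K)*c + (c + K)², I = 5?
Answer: 804809/243 ≈ 3312.0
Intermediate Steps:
O(K, c) = 7/(-7 + (K + c)² + 5*K*c) (O(K, c) = 7/(-7 + ((5*K)*c + (c + K)²)) = 7/(-7 + (5*K*c + (K + c)²)) = 7/(-7 + ((K + c)² + 5*K*c)) = 7/(-7 + (K + c)² + 5*K*c))
O(-6, 8) - 92*(-4*2*5 + 4) = 7/(-7 + (-6 + 8)² + 5*(-6)*8) - 92*(-4*2*5 + 4) = 7/(-7 + 2² - 240) - 92*(-8*5 + 4) = 7/(-7 + 4 - 240) - 92*(-40 + 4) = 7/(-243) - 92*(-36) = 7*(-1/243) + 3312 = -7/243 + 3312 = 804809/243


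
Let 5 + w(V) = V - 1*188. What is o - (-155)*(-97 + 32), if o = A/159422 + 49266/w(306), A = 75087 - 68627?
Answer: -86821573609/9007343 ≈ -9639.0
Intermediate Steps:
A = 6460
w(V) = -193 + V (w(V) = -5 + (V - 1*188) = -5 + (V - 188) = -5 + (-188 + V) = -193 + V)
o = 3927407116/9007343 (o = 6460/159422 + 49266/(-193 + 306) = 6460*(1/159422) + 49266/113 = 3230/79711 + 49266*(1/113) = 3230/79711 + 49266/113 = 3927407116/9007343 ≈ 436.02)
o - (-155)*(-97 + 32) = 3927407116/9007343 - (-155)*(-97 + 32) = 3927407116/9007343 - (-155)*(-65) = 3927407116/9007343 - 1*10075 = 3927407116/9007343 - 10075 = -86821573609/9007343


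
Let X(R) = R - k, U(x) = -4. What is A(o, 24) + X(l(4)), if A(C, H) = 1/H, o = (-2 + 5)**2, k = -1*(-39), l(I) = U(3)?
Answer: -1031/24 ≈ -42.958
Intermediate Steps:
l(I) = -4
k = 39
X(R) = -39 + R (X(R) = R - 1*39 = R - 39 = -39 + R)
o = 9 (o = 3**2 = 9)
A(o, 24) + X(l(4)) = 1/24 + (-39 - 4) = 1/24 - 43 = -1031/24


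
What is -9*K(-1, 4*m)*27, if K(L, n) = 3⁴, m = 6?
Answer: -19683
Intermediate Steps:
K(L, n) = 81
-9*K(-1, 4*m)*27 = -9*81*27 = -729*27 = -19683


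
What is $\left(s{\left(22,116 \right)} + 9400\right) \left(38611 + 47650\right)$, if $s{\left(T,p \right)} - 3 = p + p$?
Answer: $831124735$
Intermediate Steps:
$s{\left(T,p \right)} = 3 + 2 p$ ($s{\left(T,p \right)} = 3 + \left(p + p\right) = 3 + 2 p$)
$\left(s{\left(22,116 \right)} + 9400\right) \left(38611 + 47650\right) = \left(\left(3 + 2 \cdot 116\right) + 9400\right) \left(38611 + 47650\right) = \left(\left(3 + 232\right) + 9400\right) 86261 = \left(235 + 9400\right) 86261 = 9635 \cdot 86261 = 831124735$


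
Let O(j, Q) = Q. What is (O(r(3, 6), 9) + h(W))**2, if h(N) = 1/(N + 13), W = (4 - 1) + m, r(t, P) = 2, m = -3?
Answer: 13924/169 ≈ 82.391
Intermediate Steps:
W = 0 (W = (4 - 1) - 3 = 3 - 3 = 0)
h(N) = 1/(13 + N)
(O(r(3, 6), 9) + h(W))**2 = (9 + 1/(13 + 0))**2 = (9 + 1/13)**2 = (118/13)**2 = 13924/169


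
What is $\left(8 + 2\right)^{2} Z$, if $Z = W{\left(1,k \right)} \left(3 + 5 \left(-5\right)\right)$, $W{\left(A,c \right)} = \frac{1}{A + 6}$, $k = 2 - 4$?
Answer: $- \frac{2200}{7} \approx -314.29$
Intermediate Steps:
$k = -2$
$W{\left(A,c \right)} = \frac{1}{6 + A}$
$Z = - \frac{22}{7}$ ($Z = \frac{3 + 5 \left(-5\right)}{6 + 1} = \frac{3 - 25}{7} = \frac{1}{7} \left(-22\right) = - \frac{22}{7} \approx -3.1429$)
$\left(8 + 2\right)^{2} Z = \left(8 + 2\right)^{2} \left(- \frac{22}{7}\right) = 10^{2} \left(- \frac{22}{7}\right) = 100 \left(- \frac{22}{7}\right) = - \frac{2200}{7}$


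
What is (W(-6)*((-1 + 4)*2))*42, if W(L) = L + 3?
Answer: -756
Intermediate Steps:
W(L) = 3 + L
(W(-6)*((-1 + 4)*2))*42 = ((3 - 6)*((-1 + 4)*2))*42 = -9*2*42 = -3*6*42 = -18*42 = -756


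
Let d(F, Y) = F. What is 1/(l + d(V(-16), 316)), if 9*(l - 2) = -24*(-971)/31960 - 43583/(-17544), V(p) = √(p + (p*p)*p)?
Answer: 3245227825035960/5669143597268877481 - 5507290331654400*I*√257/5669143597268877481 ≈ 0.00057244 - 0.015574*I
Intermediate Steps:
V(p) = √(p + p³) (V(p) = √(p + p²*p) = √(p + p³))
l = 87459341/37105560 (l = 2 + (-24*(-971)/31960 - 43583/(-17544))/9 = 2 + (23304*(1/31960) - 43583*(-1/17544))/9 = 2 + (2913/3995 + 43583/17544)/9 = 2 + (⅑)*(13248221/4122840) = 2 + 13248221/37105560 = 87459341/37105560 ≈ 2.3570)
1/(l + d(V(-16), 316)) = 1/(87459341/37105560 + √(-16 + (-16)³)) = 1/(87459341/37105560 + √(-16 - 4096)) = 1/(87459341/37105560 + √(-4112)) = 1/(87459341/37105560 + 4*I*√257)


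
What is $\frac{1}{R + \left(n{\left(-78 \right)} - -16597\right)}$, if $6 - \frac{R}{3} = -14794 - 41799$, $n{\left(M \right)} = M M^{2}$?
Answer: $- \frac{1}{288158} \approx -3.4703 \cdot 10^{-6}$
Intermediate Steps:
$n{\left(M \right)} = M^{3}$
$R = 169797$ ($R = 18 - 3 \left(-14794 - 41799\right) = 18 - -169779 = 18 + 169779 = 169797$)
$\frac{1}{R + \left(n{\left(-78 \right)} - -16597\right)} = \frac{1}{169797 + \left(\left(-78\right)^{3} - -16597\right)} = \frac{1}{169797 + \left(-474552 + 16597\right)} = \frac{1}{169797 - 457955} = \frac{1}{-288158} = - \frac{1}{288158}$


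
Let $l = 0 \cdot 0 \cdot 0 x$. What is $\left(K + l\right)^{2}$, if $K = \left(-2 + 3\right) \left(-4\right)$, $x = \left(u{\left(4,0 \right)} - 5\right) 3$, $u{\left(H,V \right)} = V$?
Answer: $16$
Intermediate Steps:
$x = -15$ ($x = \left(0 - 5\right) 3 = \left(-5\right) 3 = -15$)
$l = 0$ ($l = 0 \cdot 0 \cdot 0 \left(-15\right) = 0 \cdot 0 \left(-15\right) = 0 \left(-15\right) = 0$)
$K = -4$ ($K = 1 \left(-4\right) = -4$)
$\left(K + l\right)^{2} = \left(-4 + 0\right)^{2} = \left(-4\right)^{2} = 16$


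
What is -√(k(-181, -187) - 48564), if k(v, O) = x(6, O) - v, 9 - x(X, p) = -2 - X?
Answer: -3*I*√5374 ≈ -219.92*I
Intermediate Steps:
x(X, p) = 11 + X (x(X, p) = 9 - (-2 - X) = 9 + (2 + X) = 11 + X)
k(v, O) = 17 - v (k(v, O) = (11 + 6) - v = 17 - v)
-√(k(-181, -187) - 48564) = -√((17 - 1*(-181)) - 48564) = -√((17 + 181) - 48564) = -√(198 - 48564) = -√(-48366) = -3*I*√5374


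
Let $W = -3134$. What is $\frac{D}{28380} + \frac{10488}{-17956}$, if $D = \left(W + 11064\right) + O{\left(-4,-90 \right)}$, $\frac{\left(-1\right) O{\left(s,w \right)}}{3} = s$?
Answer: $- \frac{1761851}{5790810} \approx -0.30425$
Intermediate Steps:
$O{\left(s,w \right)} = - 3 s$
$D = 7942$ ($D = \left(-3134 + 11064\right) - -12 = 7930 + 12 = 7942$)
$\frac{D}{28380} + \frac{10488}{-17956} = \frac{7942}{28380} + \frac{10488}{-17956} = 7942 \cdot \frac{1}{28380} + 10488 \left(- \frac{1}{17956}\right) = \frac{361}{1290} - \frac{2622}{4489} = - \frac{1761851}{5790810}$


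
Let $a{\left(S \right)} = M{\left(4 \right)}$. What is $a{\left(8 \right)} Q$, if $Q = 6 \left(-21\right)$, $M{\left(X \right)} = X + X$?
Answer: $-1008$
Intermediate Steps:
$M{\left(X \right)} = 2 X$
$a{\left(S \right)} = 8$ ($a{\left(S \right)} = 2 \cdot 4 = 8$)
$Q = -126$
$a{\left(8 \right)} Q = 8 \left(-126\right) = -1008$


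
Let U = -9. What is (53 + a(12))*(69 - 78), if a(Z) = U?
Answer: -396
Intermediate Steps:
a(Z) = -9
(53 + a(12))*(69 - 78) = (53 - 9)*(69 - 78) = 44*(-9) = -396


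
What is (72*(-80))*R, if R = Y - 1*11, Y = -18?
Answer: 167040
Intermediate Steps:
R = -29 (R = -18 - 1*11 = -18 - 11 = -29)
(72*(-80))*R = (72*(-80))*(-29) = -5760*(-29) = 167040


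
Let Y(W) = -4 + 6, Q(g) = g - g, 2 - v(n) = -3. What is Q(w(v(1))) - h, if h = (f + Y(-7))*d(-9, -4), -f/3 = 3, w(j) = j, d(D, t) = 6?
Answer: 42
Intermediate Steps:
v(n) = 5 (v(n) = 2 - 1*(-3) = 2 + 3 = 5)
Q(g) = 0
Y(W) = 2
f = -9 (f = -3*3 = -9)
h = -42 (h = (-9 + 2)*6 = -7*6 = -42)
Q(w(v(1))) - h = 0 - 1*(-42) = 0 + 42 = 42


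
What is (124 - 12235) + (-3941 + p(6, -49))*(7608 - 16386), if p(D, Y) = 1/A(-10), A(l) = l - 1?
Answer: 34582785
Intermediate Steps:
A(l) = -1 + l
p(D, Y) = -1/11 (p(D, Y) = 1/(-1 - 10) = 1/(-11) = -1/11)
(124 - 12235) + (-3941 + p(6, -49))*(7608 - 16386) = (124 - 12235) + (-3941 - 1/11)*(7608 - 16386) = -12111 - 43352/11*(-8778) = -12111 + 34594896 = 34582785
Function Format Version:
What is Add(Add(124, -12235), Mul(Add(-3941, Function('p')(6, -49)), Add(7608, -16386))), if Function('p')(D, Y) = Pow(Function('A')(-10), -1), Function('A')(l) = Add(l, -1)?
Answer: 34582785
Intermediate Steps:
Function('A')(l) = Add(-1, l)
Function('p')(D, Y) = Rational(-1, 11) (Function('p')(D, Y) = Pow(Add(-1, -10), -1) = Pow(-11, -1) = Rational(-1, 11))
Add(Add(124, -12235), Mul(Add(-3941, Function('p')(6, -49)), Add(7608, -16386))) = Add(Add(124, -12235), Mul(Add(-3941, Rational(-1, 11)), Add(7608, -16386))) = Add(-12111, Mul(Rational(-43352, 11), -8778)) = Add(-12111, 34594896) = 34582785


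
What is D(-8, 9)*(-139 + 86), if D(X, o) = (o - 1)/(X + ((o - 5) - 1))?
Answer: 424/5 ≈ 84.800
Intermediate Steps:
D(X, o) = (-1 + o)/(-6 + X + o) (D(X, o) = (-1 + o)/(X + ((-5 + o) - 1)) = (-1 + o)/(X + (-6 + o)) = (-1 + o)/(-6 + X + o))
D(-8, 9)*(-139 + 86) = ((-1 + 9)/(-6 - 8 + 9))*(-139 + 86) = (8/(-5))*(-53) = -⅕*8*(-53) = -8/5*(-53) = 424/5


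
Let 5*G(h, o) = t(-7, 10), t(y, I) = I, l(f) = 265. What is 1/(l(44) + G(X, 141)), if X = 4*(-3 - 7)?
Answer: 1/267 ≈ 0.0037453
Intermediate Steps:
X = -40 (X = 4*(-10) = -40)
G(h, o) = 2 (G(h, o) = (⅕)*10 = 2)
1/(l(44) + G(X, 141)) = 1/(265 + 2) = 1/267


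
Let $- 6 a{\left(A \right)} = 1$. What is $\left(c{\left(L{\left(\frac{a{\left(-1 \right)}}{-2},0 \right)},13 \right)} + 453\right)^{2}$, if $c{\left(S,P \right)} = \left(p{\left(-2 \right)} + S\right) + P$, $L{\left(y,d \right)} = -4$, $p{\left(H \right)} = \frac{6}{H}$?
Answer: $210681$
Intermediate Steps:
$a{\left(A \right)} = - \frac{1}{6}$ ($a{\left(A \right)} = \left(- \frac{1}{6}\right) 1 = - \frac{1}{6}$)
$c{\left(S,P \right)} = -3 + P + S$ ($c{\left(S,P \right)} = \left(\frac{6}{-2} + S\right) + P = \left(6 \left(- \frac{1}{2}\right) + S\right) + P = \left(-3 + S\right) + P = -3 + P + S$)
$\left(c{\left(L{\left(\frac{a{\left(-1 \right)}}{-2},0 \right)},13 \right)} + 453\right)^{2} = \left(\left(-3 + 13 - 4\right) + 453\right)^{2} = \left(6 + 453\right)^{2} = 459^{2} = 210681$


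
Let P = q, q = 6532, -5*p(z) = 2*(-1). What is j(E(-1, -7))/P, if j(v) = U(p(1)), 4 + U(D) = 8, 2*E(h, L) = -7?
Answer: 1/1633 ≈ 0.00061237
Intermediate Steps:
E(h, L) = -7/2 (E(h, L) = (1/2)*(-7) = -7/2)
p(z) = 2/5 (p(z) = -2*(-1)/5 = -1/5*(-2) = 2/5)
U(D) = 4 (U(D) = -4 + 8 = 4)
j(v) = 4
P = 6532
j(E(-1, -7))/P = 4/6532 = 4*(1/6532) = 1/1633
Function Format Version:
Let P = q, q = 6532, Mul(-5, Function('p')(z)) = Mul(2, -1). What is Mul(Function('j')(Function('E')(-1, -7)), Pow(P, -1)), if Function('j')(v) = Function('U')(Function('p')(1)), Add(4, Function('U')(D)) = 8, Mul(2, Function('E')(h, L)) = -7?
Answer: Rational(1, 1633) ≈ 0.00061237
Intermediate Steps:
Function('E')(h, L) = Rational(-7, 2) (Function('E')(h, L) = Mul(Rational(1, 2), -7) = Rational(-7, 2))
Function('p')(z) = Rational(2, 5) (Function('p')(z) = Mul(Rational(-1, 5), Mul(2, -1)) = Mul(Rational(-1, 5), -2) = Rational(2, 5))
Function('U')(D) = 4 (Function('U')(D) = Add(-4, 8) = 4)
Function('j')(v) = 4
P = 6532
Mul(Function('j')(Function('E')(-1, -7)), Pow(P, -1)) = Mul(4, Pow(6532, -1)) = Mul(4, Rational(1, 6532)) = Rational(1, 1633)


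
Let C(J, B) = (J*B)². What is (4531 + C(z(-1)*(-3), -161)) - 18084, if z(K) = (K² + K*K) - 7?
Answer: 5818672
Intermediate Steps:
z(K) = -7 + 2*K² (z(K) = (K² + K²) - 7 = 2*K² - 7 = -7 + 2*K²)
C(J, B) = B²*J² (C(J, B) = (B*J)² = B²*J²)
(4531 + C(z(-1)*(-3), -161)) - 18084 = (4531 + (-161)²*((-7 + 2*(-1)²)*(-3))²) - 18084 = (4531 + 25921*((-7 + 2*1)*(-3))²) - 18084 = (4531 + 25921*((-7 + 2)*(-3))²) - 18084 = (4531 + 25921*(-5*(-3))²) - 18084 = (4531 + 25921*15²) - 18084 = (4531 + 25921*225) - 18084 = (4531 + 5832225) - 18084 = 5836756 - 18084 = 5818672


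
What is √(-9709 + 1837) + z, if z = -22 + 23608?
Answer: 23586 + 8*I*√123 ≈ 23586.0 + 88.724*I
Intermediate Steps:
z = 23586
√(-9709 + 1837) + z = √(-9709 + 1837) + 23586 = √(-7872) + 23586 = 8*I*√123 + 23586 = 23586 + 8*I*√123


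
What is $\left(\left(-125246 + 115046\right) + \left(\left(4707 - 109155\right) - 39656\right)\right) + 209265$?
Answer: $54961$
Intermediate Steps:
$\left(\left(-125246 + 115046\right) + \left(\left(4707 - 109155\right) - 39656\right)\right) + 209265 = \left(-10200 - 144104\right) + 209265 = -154304 + 209265 = 54961$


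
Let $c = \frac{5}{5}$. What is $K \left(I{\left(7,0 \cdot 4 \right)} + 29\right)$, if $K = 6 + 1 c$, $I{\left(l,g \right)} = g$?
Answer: $203$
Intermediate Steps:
$c = 1$ ($c = 5 \cdot \frac{1}{5} = 1$)
$K = 7$ ($K = 6 + 1 \cdot 1 = 6 + 1 = 7$)
$K \left(I{\left(7,0 \cdot 4 \right)} + 29\right) = 7 \left(0 \cdot 4 + 29\right) = 7 \left(0 + 29\right) = 7 \cdot 29 = 203$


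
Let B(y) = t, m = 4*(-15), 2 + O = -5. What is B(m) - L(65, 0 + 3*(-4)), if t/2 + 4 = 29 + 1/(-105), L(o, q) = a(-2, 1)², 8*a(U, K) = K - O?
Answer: 5143/105 ≈ 48.981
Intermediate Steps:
O = -7 (O = -2 - 5 = -7)
a(U, K) = 7/8 + K/8 (a(U, K) = (K - 1*(-7))/8 = (K + 7)/8 = (7 + K)/8 = 7/8 + K/8)
L(o, q) = 1 (L(o, q) = (7/8 + (⅛)*1)² = (7/8 + ⅛)² = 1² = 1)
t = 5248/105 (t = -8 + 2*(29 + 1/(-105)) = -8 + 2*(29 - 1/105) = -8 + 2*(3044/105) = -8 + 6088/105 = 5248/105 ≈ 49.981)
m = -60
B(y) = 5248/105
B(m) - L(65, 0 + 3*(-4)) = 5248/105 - 1*1 = 5248/105 - 1 = 5143/105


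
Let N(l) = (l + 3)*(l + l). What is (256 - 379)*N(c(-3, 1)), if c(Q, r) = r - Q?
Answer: -6888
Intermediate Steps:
N(l) = 2*l*(3 + l) (N(l) = (3 + l)*(2*l) = 2*l*(3 + l))
(256 - 379)*N(c(-3, 1)) = (256 - 379)*(2*(1 - 1*(-3))*(3 + (1 - 1*(-3)))) = -246*(1 + 3)*(3 + (1 + 3)) = -246*4*(3 + 4) = -246*4*7 = -123*56 = -6888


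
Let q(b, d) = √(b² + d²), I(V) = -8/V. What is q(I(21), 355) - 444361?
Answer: -444361 + √55577089/21 ≈ -4.4401e+5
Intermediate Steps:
q(I(21), 355) - 444361 = √((-8/21)² + 355²) - 444361 = √((-8*1/21)² + 126025) - 444361 = √((-8/21)² + 126025) - 444361 = √(64/441 + 126025) - 444361 = √(55577089/441) - 444361 = √55577089/21 - 444361 = -444361 + √55577089/21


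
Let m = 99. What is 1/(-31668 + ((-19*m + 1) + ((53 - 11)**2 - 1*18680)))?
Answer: -1/50464 ≈ -1.9816e-5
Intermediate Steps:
1/(-31668 + ((-19*m + 1) + ((53 - 11)**2 - 1*18680))) = 1/(-31668 + ((-19*99 + 1) + ((53 - 11)**2 - 1*18680))) = 1/(-31668 + ((-1881 + 1) + (42**2 - 18680))) = 1/(-31668 + (-1880 + (1764 - 18680))) = 1/(-31668 + (-1880 - 16916)) = 1/(-31668 - 18796) = 1/(-50464) = -1/50464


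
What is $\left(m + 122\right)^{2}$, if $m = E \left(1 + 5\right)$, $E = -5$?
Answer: $8464$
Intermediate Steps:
$m = -30$ ($m = - 5 \left(1 + 5\right) = \left(-5\right) 6 = -30$)
$\left(m + 122\right)^{2} = \left(-30 + 122\right)^{2} = 92^{2} = 8464$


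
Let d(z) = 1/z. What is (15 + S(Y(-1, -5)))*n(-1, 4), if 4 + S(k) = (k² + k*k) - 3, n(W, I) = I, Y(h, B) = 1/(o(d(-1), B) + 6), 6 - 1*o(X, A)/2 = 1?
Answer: 1025/32 ≈ 32.031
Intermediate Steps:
o(X, A) = 10 (o(X, A) = 12 - 2*1 = 12 - 2 = 10)
Y(h, B) = 1/16 (Y(h, B) = 1/(10 + 6) = 1/16)
S(k) = -7 + 2*k² (S(k) = -4 + ((k² + k*k) - 3) = -4 + ((k² + k²) - 3) = -4 + (2*k² - 3) = -4 + (-3 + 2*k²) = -7 + 2*k²)
(15 + S(Y(-1, -5)))*n(-1, 4) = (15 + (-7 + 2*(1/16)²))*4 = (15 + (-7 + 2*(1/256)))*4 = (15 + (-7 + 1/128))*4 = (15 - 895/128)*4 = (1025/128)*4 = 1025/32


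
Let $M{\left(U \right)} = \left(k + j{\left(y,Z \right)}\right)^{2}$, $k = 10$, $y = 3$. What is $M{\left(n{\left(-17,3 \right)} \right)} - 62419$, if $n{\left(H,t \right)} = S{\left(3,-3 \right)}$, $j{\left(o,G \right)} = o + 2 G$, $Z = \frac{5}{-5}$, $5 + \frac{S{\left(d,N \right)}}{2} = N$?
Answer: $-62298$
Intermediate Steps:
$S{\left(d,N \right)} = -10 + 2 N$
$Z = -1$ ($Z = 5 \left(- \frac{1}{5}\right) = -1$)
$n{\left(H,t \right)} = -16$ ($n{\left(H,t \right)} = -10 + 2 \left(-3\right) = -10 - 6 = -16$)
$M{\left(U \right)} = 121$ ($M{\left(U \right)} = \left(10 + \left(3 + 2 \left(-1\right)\right)\right)^{2} = \left(10 + \left(3 - 2\right)\right)^{2} = \left(10 + 1\right)^{2} = 11^{2} = 121$)
$M{\left(n{\left(-17,3 \right)} \right)} - 62419 = 121 - 62419 = -62298$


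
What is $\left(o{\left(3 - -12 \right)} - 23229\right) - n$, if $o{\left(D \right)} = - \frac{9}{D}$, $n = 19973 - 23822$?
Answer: $- \frac{96903}{5} \approx -19381.0$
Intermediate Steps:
$n = -3849$ ($n = 19973 - 23822 = -3849$)
$\left(o{\left(3 - -12 \right)} - 23229\right) - n = \left(- \frac{9}{3 - -12} - 23229\right) - -3849 = \left(- \frac{9}{3 + 12} - 23229\right) + 3849 = \left(- \frac{9}{15} - 23229\right) + 3849 = \left(\left(-9\right) \frac{1}{15} - 23229\right) + 3849 = \left(- \frac{3}{5} - 23229\right) + 3849 = - \frac{116148}{5} + 3849 = - \frac{96903}{5}$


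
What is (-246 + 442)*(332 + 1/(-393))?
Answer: 25573100/393 ≈ 65072.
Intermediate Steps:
(-246 + 442)*(332 + 1/(-393)) = 196*(332 - 1/393) = 196*(130475/393) = 25573100/393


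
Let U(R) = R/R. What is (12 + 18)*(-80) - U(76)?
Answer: -2401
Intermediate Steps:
U(R) = 1
(12 + 18)*(-80) - U(76) = (12 + 18)*(-80) - 1*1 = 30*(-80) - 1 = -2400 - 1 = -2401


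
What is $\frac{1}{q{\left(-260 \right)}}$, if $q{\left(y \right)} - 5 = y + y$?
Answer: $- \frac{1}{515} \approx -0.0019417$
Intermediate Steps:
$q{\left(y \right)} = 5 + 2 y$ ($q{\left(y \right)} = 5 + \left(y + y\right) = 5 + 2 y$)
$\frac{1}{q{\left(-260 \right)}} = \frac{1}{5 + 2 \left(-260\right)} = \frac{1}{5 - 520} = \frac{1}{-515} = - \frac{1}{515}$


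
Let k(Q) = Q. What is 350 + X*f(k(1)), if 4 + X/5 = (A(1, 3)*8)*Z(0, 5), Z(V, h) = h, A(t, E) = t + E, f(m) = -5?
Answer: -3550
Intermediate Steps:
A(t, E) = E + t
X = 780 (X = -20 + 5*(((3 + 1)*8)*5) = -20 + 5*((4*8)*5) = -20 + 5*(32*5) = -20 + 5*160 = -20 + 800 = 780)
350 + X*f(k(1)) = 350 + 780*(-5) = 350 - 3900 = -3550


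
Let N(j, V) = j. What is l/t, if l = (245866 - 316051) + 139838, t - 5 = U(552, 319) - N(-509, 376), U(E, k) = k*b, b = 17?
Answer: 69653/5937 ≈ 11.732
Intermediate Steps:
U(E, k) = 17*k (U(E, k) = k*17 = 17*k)
t = 5937 (t = 5 + (17*319 - 1*(-509)) = 5 + (5423 + 509) = 5 + 5932 = 5937)
l = 69653 (l = -70185 + 139838 = 69653)
l/t = 69653/5937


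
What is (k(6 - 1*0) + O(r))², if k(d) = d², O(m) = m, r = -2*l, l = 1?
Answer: 1156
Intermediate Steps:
r = -2 (r = -2*1 = -2)
(k(6 - 1*0) + O(r))² = ((6 - 1*0)² - 2)² = ((6 + 0)² - 2)² = (6² - 2)² = (36 - 2)² = 34² = 1156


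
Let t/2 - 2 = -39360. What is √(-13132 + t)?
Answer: 2*I*√22962 ≈ 303.06*I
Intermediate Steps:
t = -78716 (t = 4 + 2*(-39360) = 4 - 78720 = -78716)
√(-13132 + t) = √(-13132 - 78716) = √(-91848) = 2*I*√22962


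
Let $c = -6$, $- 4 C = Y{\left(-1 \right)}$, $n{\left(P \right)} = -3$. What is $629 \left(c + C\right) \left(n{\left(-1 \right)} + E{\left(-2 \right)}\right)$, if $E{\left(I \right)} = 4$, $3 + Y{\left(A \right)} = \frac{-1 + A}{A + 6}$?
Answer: $- \frac{64787}{20} \approx -3239.4$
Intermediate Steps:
$Y{\left(A \right)} = -3 + \frac{-1 + A}{6 + A}$ ($Y{\left(A \right)} = -3 + \frac{-1 + A}{A + 6} = -3 + \frac{-1 + A}{6 + A}$)
$C = \frac{17}{20}$ ($C = - \frac{\frac{1}{6 - 1} \left(-19 - -2\right)}{4} = - \frac{\frac{1}{5} \left(-19 + 2\right)}{4} = - \frac{\frac{1}{5} \left(-17\right)}{4} = \left(- \frac{1}{4}\right) \left(- \frac{17}{5}\right) = \frac{17}{20} \approx 0.85$)
$629 \left(c + C\right) \left(n{\left(-1 \right)} + E{\left(-2 \right)}\right) = 629 \left(-6 + \frac{17}{20}\right) \left(-3 + 4\right) = 629 \left(\left(- \frac{103}{20}\right) 1\right) = 629 \left(- \frac{103}{20}\right) = - \frac{64787}{20}$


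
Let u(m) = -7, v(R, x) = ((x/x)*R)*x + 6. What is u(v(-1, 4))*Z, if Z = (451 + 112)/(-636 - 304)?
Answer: 3941/940 ≈ 4.1926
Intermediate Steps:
v(R, x) = 6 + R*x (v(R, x) = (1*R)*x + 6 = R*x + 6 = 6 + R*x)
Z = -563/940 (Z = 563/(-940) = 563*(-1/940) = -563/940 ≈ -0.59894)
u(v(-1, 4))*Z = -7*(-563/940) = 3941/940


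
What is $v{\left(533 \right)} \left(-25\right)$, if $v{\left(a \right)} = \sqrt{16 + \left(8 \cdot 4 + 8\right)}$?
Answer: $- 50 \sqrt{14} \approx -187.08$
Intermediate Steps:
$v{\left(a \right)} = 2 \sqrt{14}$ ($v{\left(a \right)} = \sqrt{16 + \left(32 + 8\right)} = \sqrt{16 + 40} = \sqrt{56} = 2 \sqrt{14}$)
$v{\left(533 \right)} \left(-25\right) = 2 \sqrt{14} \left(-25\right) = - 50 \sqrt{14}$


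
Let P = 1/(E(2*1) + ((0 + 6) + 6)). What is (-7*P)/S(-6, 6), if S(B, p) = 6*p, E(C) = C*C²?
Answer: -7/720 ≈ -0.0097222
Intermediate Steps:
E(C) = C³
P = 1/20 (P = 1/((2*1)³ + ((0 + 6) + 6)) = 1/(2³ + (6 + 6)) = 1/(8 + 12) = 1/20 ≈ 0.050000)
(-7*P)/S(-6, 6) = (-7*1/20)/((6*6)) = -7/20/36 = (1/36)*(-7/20) = -7/720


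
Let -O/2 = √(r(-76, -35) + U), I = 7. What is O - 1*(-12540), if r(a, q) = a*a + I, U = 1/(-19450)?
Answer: 12540 - √87508933522/1945 ≈ 12388.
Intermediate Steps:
U = -1/19450 ≈ -5.1414e-5
r(a, q) = 7 + a² (r(a, q) = a*a + 7 = a² + 7 = 7 + a²)
O = -√87508933522/1945 (O = -2*√((7 + (-76)²) - 1/19450) = -2*√((7 + 5776) - 1/19450) = -2*√(5783 - 1/19450) = -√87508933522/1945 ≈ -152.09)
O - 1*(-12540) = -√87508933522/1945 - 1*(-12540) = -√87508933522/1945 + 12540 = 12540 - √87508933522/1945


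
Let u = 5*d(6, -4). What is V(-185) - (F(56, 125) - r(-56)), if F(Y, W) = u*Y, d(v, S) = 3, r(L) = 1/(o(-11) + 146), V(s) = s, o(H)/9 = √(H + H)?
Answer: 3*(-3075*√22 + 49883*I)/(-146*I + 9*√22) ≈ -1025.0 - 0.0018275*I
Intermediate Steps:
o(H) = 9*√2*√H (o(H) = 9*√(H + H) = 9*√(2*H) = 9*(√2*√H) = 9*√2*√H)
r(L) = 1/(146 + 9*I*√22) (r(L) = 1/(9*√2*√(-11) + 146) = 1/(9*√2*(I*√11) + 146) = 1/(9*I*√22 + 146) = 1/(146 + 9*I*√22))
u = 15 (u = 5*3 = 15)
F(Y, W) = 15*Y
V(-185) - (F(56, 125) - r(-56)) = -185 - (15*56 - (73/11549 - 9*I*√22/23098)) = -185 - (840 + (-73/11549 + 9*I*√22/23098)) = -185 - (9701087/11549 + 9*I*√22/23098) = -185 + (-9701087/11549 - 9*I*√22/23098) = -11837652/11549 - 9*I*√22/23098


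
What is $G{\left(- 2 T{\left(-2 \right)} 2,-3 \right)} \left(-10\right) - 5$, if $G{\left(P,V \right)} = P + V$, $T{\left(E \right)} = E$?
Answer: $-55$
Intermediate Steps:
$G{\left(- 2 T{\left(-2 \right)} 2,-3 \right)} \left(-10\right) - 5 = \left(\left(-2\right) \left(-2\right) 2 - 3\right) \left(-10\right) - 5 = \left(4 \cdot 2 - 3\right) \left(-10\right) - 5 = \left(8 - 3\right) \left(-10\right) - 5 = 5 \left(-10\right) - 5 = -50 - 5 = -55$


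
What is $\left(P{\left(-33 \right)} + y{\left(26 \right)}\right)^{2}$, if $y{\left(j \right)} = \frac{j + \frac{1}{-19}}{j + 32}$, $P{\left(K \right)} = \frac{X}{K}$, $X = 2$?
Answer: $\frac{235225}{1572516} \approx 0.14959$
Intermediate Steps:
$P{\left(K \right)} = \frac{2}{K}$
$y{\left(j \right)} = \frac{- \frac{1}{19} + j}{32 + j}$ ($y{\left(j \right)} = \frac{j - \frac{1}{19}}{32 + j} = \frac{- \frac{1}{19} + j}{32 + j}$)
$\left(P{\left(-33 \right)} + y{\left(26 \right)}\right)^{2} = \left(\frac{2}{-33} + \frac{- \frac{1}{19} + 26}{32 + 26}\right)^{2} = \left(2 \left(- \frac{1}{33}\right) + \frac{1}{58} \cdot \frac{493}{19}\right)^{2} = \left(- \frac{2}{33} + \frac{1}{58} \cdot \frac{493}{19}\right)^{2} = \left(- \frac{2}{33} + \frac{17}{38}\right)^{2} = \left(\frac{485}{1254}\right)^{2} = \frac{235225}{1572516}$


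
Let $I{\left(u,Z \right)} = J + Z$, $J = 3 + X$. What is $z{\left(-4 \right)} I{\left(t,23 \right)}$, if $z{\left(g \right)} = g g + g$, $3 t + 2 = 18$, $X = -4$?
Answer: $264$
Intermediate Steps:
$t = \frac{16}{3}$ ($t = - \frac{2}{3} + \frac{1}{3} \cdot 18 = - \frac{2}{3} + 6 = \frac{16}{3} \approx 5.3333$)
$J = -1$ ($J = 3 - 4 = -1$)
$z{\left(g \right)} = g + g^{2}$ ($z{\left(g \right)} = g^{2} + g = g + g^{2}$)
$I{\left(u,Z \right)} = -1 + Z$
$z{\left(-4 \right)} I{\left(t,23 \right)} = - 4 \left(1 - 4\right) \left(-1 + 23\right) = \left(-4\right) \left(-3\right) 22 = 12 \cdot 22 = 264$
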